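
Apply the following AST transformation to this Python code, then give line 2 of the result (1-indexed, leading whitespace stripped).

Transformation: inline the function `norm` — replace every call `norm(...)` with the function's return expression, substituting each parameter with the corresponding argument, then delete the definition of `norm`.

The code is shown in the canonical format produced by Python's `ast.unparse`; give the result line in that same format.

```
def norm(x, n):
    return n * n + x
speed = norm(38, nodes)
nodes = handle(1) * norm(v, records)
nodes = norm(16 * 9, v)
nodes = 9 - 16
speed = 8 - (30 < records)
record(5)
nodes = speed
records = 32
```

nodes = handle(1) * (records * records + v)

Transformed code:
speed = nodes * nodes + 38
nodes = handle(1) * (records * records + v)
nodes = v * v + 16 * 9
nodes = 9 - 16
speed = 8 - (30 < records)
record(5)
nodes = speed
records = 32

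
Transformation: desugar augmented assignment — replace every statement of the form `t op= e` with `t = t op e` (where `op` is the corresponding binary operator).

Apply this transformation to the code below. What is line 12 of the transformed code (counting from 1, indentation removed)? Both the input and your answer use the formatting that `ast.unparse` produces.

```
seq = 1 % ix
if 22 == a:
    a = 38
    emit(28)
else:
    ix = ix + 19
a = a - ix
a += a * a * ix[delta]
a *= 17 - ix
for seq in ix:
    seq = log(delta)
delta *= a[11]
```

delta = delta * a[11]

Transformed code:
seq = 1 % ix
if 22 == a:
    a = 38
    emit(28)
else:
    ix = ix + 19
a = a - ix
a = a + a * a * ix[delta]
a = a * (17 - ix)
for seq in ix:
    seq = log(delta)
delta = delta * a[11]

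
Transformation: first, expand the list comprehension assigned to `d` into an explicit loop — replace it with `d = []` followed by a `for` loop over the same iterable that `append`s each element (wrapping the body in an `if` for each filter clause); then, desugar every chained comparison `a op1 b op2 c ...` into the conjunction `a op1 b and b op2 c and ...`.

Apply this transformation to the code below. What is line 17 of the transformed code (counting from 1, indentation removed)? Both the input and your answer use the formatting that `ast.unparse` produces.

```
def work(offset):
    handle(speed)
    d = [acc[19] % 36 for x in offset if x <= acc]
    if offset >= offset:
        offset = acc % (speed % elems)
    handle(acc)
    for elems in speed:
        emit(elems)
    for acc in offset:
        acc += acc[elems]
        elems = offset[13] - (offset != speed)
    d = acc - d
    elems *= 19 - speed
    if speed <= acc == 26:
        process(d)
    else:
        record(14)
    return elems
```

if speed <= acc and acc == 26:

Transformed code:
def work(offset):
    handle(speed)
    d = []
    for x in offset:
        if x <= acc:
            d.append(acc[19] % 36)
    if offset >= offset:
        offset = acc % (speed % elems)
    handle(acc)
    for elems in speed:
        emit(elems)
    for acc in offset:
        acc += acc[elems]
        elems = offset[13] - (offset != speed)
    d = acc - d
    elems *= 19 - speed
    if speed <= acc and acc == 26:
        process(d)
    else:
        record(14)
    return elems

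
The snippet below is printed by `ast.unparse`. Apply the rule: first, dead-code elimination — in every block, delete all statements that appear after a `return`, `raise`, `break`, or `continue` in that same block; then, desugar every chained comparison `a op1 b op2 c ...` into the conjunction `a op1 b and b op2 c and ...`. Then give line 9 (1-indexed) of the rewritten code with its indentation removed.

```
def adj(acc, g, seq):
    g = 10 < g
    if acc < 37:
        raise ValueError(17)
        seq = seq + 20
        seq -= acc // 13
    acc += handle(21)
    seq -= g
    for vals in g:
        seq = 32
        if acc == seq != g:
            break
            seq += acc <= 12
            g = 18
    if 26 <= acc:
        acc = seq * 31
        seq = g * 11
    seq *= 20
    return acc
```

if acc == seq and seq != g:

Transformed code:
def adj(acc, g, seq):
    g = 10 < g
    if acc < 37:
        raise ValueError(17)
    acc += handle(21)
    seq -= g
    for vals in g:
        seq = 32
        if acc == seq and seq != g:
            break
    if 26 <= acc:
        acc = seq * 31
        seq = g * 11
    seq *= 20
    return acc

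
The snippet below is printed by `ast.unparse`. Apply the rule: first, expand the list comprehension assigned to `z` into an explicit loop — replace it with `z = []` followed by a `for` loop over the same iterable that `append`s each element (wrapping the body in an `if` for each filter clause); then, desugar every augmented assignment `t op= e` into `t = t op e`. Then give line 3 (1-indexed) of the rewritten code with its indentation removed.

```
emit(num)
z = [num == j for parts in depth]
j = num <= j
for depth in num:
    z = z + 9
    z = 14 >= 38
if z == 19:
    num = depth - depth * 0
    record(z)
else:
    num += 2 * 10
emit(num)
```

for parts in depth:

Transformed code:
emit(num)
z = []
for parts in depth:
    z.append(num == j)
j = num <= j
for depth in num:
    z = z + 9
    z = 14 >= 38
if z == 19:
    num = depth - depth * 0
    record(z)
else:
    num = num + 2 * 10
emit(num)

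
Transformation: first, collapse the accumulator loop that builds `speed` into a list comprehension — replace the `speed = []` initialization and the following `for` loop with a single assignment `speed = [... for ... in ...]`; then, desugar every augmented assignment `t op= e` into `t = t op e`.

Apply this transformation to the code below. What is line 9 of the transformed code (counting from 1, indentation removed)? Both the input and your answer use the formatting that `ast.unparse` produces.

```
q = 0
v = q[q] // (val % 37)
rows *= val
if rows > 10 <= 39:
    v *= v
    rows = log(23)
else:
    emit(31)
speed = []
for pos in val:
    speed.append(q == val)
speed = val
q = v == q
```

Transformed code:
q = 0
v = q[q] // (val % 37)
rows = rows * val
if rows > 10 <= 39:
    v = v * v
    rows = log(23)
else:
    emit(31)
speed = [q == val for pos in val]
speed = val
q = v == q

speed = [q == val for pos in val]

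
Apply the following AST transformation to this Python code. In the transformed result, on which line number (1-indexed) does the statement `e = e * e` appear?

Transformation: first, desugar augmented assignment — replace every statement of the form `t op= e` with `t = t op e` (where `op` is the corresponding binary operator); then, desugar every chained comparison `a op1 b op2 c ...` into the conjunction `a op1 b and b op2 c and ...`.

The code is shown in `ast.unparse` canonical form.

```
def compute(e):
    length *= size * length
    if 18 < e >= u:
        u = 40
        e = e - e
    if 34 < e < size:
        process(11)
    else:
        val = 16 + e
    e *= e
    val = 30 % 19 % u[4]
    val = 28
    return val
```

10

Transformed code:
def compute(e):
    length = length * (size * length)
    if 18 < e and e >= u:
        u = 40
        e = e - e
    if 34 < e and e < size:
        process(11)
    else:
        val = 16 + e
    e = e * e
    val = 30 % 19 % u[4]
    val = 28
    return val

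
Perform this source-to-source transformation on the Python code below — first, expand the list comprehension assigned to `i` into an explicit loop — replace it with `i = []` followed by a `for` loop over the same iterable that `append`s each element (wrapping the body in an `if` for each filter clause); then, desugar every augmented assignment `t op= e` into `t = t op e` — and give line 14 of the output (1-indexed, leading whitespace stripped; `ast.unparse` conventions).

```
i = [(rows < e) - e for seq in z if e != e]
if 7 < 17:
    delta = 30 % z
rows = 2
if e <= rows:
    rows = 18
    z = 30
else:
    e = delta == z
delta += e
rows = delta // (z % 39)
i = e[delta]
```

rows = delta // (z % 39)

Transformed code:
i = []
for seq in z:
    if e != e:
        i.append((rows < e) - e)
if 7 < 17:
    delta = 30 % z
rows = 2
if e <= rows:
    rows = 18
    z = 30
else:
    e = delta == z
delta = delta + e
rows = delta // (z % 39)
i = e[delta]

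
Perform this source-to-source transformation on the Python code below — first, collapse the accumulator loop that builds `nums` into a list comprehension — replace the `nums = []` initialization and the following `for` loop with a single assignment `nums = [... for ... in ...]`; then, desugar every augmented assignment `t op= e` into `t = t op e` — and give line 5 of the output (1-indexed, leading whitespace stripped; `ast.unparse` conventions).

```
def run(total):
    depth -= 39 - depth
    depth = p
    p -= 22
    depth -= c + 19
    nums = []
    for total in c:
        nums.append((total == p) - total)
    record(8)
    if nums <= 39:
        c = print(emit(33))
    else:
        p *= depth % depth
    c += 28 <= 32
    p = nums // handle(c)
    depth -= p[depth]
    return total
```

Transformed code:
def run(total):
    depth = depth - (39 - depth)
    depth = p
    p = p - 22
    depth = depth - (c + 19)
    nums = [(total == p) - total for total in c]
    record(8)
    if nums <= 39:
        c = print(emit(33))
    else:
        p = p * (depth % depth)
    c = c + (28 <= 32)
    p = nums // handle(c)
    depth = depth - p[depth]
    return total

depth = depth - (c + 19)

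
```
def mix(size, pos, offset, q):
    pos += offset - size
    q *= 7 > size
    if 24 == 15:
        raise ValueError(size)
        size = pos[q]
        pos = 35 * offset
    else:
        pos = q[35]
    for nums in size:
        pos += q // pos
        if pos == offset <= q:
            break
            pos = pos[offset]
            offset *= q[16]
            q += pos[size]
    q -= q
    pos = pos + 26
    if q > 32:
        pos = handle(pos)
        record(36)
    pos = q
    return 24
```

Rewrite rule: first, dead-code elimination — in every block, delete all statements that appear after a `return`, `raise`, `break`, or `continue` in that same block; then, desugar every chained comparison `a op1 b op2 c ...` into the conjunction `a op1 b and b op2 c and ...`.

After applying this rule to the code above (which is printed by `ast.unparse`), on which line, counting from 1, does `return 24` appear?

18

Transformed code:
def mix(size, pos, offset, q):
    pos += offset - size
    q *= 7 > size
    if 24 == 15:
        raise ValueError(size)
    else:
        pos = q[35]
    for nums in size:
        pos += q // pos
        if pos == offset and offset <= q:
            break
    q -= q
    pos = pos + 26
    if q > 32:
        pos = handle(pos)
        record(36)
    pos = q
    return 24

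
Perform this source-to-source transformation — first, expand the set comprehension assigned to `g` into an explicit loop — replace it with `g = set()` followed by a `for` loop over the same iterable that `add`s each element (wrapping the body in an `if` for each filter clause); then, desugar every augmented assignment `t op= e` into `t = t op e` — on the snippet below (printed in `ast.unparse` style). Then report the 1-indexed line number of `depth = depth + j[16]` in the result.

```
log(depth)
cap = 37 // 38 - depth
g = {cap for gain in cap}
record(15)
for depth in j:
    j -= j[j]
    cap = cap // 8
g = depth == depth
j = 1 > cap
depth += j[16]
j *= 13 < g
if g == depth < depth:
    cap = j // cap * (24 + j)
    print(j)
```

Transformed code:
log(depth)
cap = 37 // 38 - depth
g = set()
for gain in cap:
    g.add(cap)
record(15)
for depth in j:
    j = j - j[j]
    cap = cap // 8
g = depth == depth
j = 1 > cap
depth = depth + j[16]
j = j * (13 < g)
if g == depth < depth:
    cap = j // cap * (24 + j)
    print(j)

12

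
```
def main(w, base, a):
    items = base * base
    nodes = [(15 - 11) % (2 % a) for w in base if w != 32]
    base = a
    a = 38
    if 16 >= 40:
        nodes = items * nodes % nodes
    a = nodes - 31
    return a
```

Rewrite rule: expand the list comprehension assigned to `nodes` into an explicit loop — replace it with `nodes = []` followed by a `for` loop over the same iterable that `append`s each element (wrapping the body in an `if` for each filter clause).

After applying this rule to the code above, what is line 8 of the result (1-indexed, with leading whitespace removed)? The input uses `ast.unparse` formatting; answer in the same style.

Transformed code:
def main(w, base, a):
    items = base * base
    nodes = []
    for w in base:
        if w != 32:
            nodes.append((15 - 11) % (2 % a))
    base = a
    a = 38
    if 16 >= 40:
        nodes = items * nodes % nodes
    a = nodes - 31
    return a

a = 38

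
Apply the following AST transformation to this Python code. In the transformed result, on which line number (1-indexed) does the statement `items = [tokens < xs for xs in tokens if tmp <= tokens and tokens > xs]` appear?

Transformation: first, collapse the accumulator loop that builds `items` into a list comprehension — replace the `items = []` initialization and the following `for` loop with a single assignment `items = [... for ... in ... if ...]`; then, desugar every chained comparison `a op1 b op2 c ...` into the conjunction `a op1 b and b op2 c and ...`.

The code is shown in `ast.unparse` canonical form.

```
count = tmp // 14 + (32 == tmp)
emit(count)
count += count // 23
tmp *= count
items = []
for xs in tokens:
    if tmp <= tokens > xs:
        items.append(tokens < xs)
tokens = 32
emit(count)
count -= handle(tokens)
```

5

Transformed code:
count = tmp // 14 + (32 == tmp)
emit(count)
count += count // 23
tmp *= count
items = [tokens < xs for xs in tokens if tmp <= tokens and tokens > xs]
tokens = 32
emit(count)
count -= handle(tokens)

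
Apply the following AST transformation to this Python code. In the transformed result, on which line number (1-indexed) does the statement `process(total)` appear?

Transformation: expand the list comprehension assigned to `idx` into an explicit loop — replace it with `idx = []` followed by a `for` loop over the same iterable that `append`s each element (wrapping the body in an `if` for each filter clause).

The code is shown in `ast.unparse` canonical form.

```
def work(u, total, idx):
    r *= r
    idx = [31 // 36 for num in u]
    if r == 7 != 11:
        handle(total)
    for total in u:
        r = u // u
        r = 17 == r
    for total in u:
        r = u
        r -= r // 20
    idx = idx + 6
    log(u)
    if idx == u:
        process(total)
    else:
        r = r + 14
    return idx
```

17

Transformed code:
def work(u, total, idx):
    r *= r
    idx = []
    for num in u:
        idx.append(31 // 36)
    if r == 7 != 11:
        handle(total)
    for total in u:
        r = u // u
        r = 17 == r
    for total in u:
        r = u
        r -= r // 20
    idx = idx + 6
    log(u)
    if idx == u:
        process(total)
    else:
        r = r + 14
    return idx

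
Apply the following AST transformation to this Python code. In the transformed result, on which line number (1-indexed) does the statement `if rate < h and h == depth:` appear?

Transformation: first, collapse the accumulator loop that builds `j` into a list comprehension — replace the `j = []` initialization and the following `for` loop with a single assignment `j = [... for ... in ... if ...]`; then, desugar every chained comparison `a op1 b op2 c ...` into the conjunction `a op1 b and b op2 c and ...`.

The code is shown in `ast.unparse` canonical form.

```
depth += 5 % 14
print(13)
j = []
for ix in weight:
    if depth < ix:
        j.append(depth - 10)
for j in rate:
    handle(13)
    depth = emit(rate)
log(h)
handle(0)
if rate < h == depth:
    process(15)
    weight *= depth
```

Transformed code:
depth += 5 % 14
print(13)
j = [depth - 10 for ix in weight if depth < ix]
for j in rate:
    handle(13)
    depth = emit(rate)
log(h)
handle(0)
if rate < h and h == depth:
    process(15)
    weight *= depth

9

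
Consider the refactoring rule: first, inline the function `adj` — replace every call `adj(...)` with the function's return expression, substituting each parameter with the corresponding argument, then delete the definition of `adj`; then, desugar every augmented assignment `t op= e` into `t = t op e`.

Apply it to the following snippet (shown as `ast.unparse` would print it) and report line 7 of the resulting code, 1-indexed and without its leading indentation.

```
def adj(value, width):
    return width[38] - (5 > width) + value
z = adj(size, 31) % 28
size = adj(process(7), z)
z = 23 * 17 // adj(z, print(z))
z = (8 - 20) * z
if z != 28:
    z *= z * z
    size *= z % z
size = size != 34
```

size = size * (z % z)

Transformed code:
z = (31[38] - (5 > 31) + size) % 28
size = z[38] - (5 > z) + process(7)
z = 23 * 17 // (print(z)[38] - (5 > print(z)) + z)
z = (8 - 20) * z
if z != 28:
    z = z * (z * z)
    size = size * (z % z)
size = size != 34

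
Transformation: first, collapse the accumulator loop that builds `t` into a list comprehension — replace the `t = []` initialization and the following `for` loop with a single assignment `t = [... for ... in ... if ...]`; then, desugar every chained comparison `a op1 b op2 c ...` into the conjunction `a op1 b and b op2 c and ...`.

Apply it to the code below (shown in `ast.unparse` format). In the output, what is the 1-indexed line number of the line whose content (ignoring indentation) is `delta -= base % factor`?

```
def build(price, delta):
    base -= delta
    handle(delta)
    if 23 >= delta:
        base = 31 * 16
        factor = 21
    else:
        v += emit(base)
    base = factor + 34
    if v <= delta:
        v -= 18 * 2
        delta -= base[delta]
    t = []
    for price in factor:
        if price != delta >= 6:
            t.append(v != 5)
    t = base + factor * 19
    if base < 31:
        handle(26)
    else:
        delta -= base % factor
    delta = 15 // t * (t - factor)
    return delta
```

Transformed code:
def build(price, delta):
    base -= delta
    handle(delta)
    if 23 >= delta:
        base = 31 * 16
        factor = 21
    else:
        v += emit(base)
    base = factor + 34
    if v <= delta:
        v -= 18 * 2
        delta -= base[delta]
    t = [v != 5 for price in factor if price != delta and delta >= 6]
    t = base + factor * 19
    if base < 31:
        handle(26)
    else:
        delta -= base % factor
    delta = 15 // t * (t - factor)
    return delta

18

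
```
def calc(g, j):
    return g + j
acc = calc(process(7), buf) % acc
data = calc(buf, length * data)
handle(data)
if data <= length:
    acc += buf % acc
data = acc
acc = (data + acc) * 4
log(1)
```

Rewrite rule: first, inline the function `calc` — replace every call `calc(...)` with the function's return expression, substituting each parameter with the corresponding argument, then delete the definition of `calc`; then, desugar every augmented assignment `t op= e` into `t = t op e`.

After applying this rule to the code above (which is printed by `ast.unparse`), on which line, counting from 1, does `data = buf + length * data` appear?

Transformed code:
acc = (process(7) + buf) % acc
data = buf + length * data
handle(data)
if data <= length:
    acc = acc + buf % acc
data = acc
acc = (data + acc) * 4
log(1)

2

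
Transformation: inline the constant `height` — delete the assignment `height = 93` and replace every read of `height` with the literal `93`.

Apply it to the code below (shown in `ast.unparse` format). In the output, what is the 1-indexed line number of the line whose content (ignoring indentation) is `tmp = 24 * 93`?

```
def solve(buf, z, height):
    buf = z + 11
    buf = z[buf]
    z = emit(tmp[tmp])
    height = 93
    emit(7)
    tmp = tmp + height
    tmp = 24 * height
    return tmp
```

Transformed code:
def solve(buf, z, height):
    buf = z + 11
    buf = z[buf]
    z = emit(tmp[tmp])
    emit(7)
    tmp = tmp + 93
    tmp = 24 * 93
    return tmp

7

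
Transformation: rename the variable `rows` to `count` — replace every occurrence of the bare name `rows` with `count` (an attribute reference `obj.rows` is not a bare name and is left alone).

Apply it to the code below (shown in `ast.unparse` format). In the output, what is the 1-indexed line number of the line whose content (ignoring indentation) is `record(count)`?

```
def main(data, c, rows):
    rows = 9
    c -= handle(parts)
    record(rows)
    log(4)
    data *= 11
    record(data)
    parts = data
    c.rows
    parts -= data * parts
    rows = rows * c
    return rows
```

4

Transformed code:
def main(data, c, count):
    count = 9
    c -= handle(parts)
    record(count)
    log(4)
    data *= 11
    record(data)
    parts = data
    c.rows
    parts -= data * parts
    count = count * c
    return count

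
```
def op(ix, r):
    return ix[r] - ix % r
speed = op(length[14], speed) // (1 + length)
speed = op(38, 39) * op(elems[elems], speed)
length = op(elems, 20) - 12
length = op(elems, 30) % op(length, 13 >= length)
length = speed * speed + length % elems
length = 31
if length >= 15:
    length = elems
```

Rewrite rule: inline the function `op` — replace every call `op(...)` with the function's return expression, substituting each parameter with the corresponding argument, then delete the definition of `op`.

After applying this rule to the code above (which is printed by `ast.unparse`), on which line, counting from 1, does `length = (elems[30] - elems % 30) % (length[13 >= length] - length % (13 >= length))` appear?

Transformed code:
speed = (length[14][speed] - length[14] % speed) // (1 + length)
speed = (38[39] - 38 % 39) * (elems[elems][speed] - elems[elems] % speed)
length = elems[20] - elems % 20 - 12
length = (elems[30] - elems % 30) % (length[13 >= length] - length % (13 >= length))
length = speed * speed + length % elems
length = 31
if length >= 15:
    length = elems

4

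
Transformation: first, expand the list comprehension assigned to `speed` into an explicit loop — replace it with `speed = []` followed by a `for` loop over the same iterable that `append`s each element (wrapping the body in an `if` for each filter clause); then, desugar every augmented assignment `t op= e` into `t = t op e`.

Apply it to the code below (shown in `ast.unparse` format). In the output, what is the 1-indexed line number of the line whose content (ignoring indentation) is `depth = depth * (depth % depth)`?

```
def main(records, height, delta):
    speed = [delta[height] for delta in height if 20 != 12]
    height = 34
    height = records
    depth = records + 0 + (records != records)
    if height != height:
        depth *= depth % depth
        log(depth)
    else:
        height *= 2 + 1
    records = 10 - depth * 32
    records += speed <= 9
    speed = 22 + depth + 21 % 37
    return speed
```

10

Transformed code:
def main(records, height, delta):
    speed = []
    for delta in height:
        if 20 != 12:
            speed.append(delta[height])
    height = 34
    height = records
    depth = records + 0 + (records != records)
    if height != height:
        depth = depth * (depth % depth)
        log(depth)
    else:
        height = height * (2 + 1)
    records = 10 - depth * 32
    records = records + (speed <= 9)
    speed = 22 + depth + 21 % 37
    return speed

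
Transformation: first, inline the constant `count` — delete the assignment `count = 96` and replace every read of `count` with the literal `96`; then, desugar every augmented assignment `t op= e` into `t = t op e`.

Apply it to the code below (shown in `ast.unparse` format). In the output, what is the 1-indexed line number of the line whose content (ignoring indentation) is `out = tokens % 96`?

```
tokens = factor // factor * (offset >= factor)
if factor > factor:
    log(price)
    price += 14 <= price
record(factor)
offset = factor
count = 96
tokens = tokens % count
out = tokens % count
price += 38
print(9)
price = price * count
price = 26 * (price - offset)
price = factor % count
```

8

Transformed code:
tokens = factor // factor * (offset >= factor)
if factor > factor:
    log(price)
    price = price + (14 <= price)
record(factor)
offset = factor
tokens = tokens % 96
out = tokens % 96
price = price + 38
print(9)
price = price * 96
price = 26 * (price - offset)
price = factor % 96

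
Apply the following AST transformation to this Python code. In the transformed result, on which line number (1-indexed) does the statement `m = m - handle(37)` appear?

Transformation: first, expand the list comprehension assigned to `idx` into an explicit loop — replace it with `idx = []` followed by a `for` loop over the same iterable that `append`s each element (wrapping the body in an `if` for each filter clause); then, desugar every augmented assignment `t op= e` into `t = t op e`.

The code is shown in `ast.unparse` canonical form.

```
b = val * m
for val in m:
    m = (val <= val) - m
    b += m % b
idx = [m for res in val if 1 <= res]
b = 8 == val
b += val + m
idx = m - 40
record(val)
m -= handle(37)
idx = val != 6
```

Transformed code:
b = val * m
for val in m:
    m = (val <= val) - m
    b = b + m % b
idx = []
for res in val:
    if 1 <= res:
        idx.append(m)
b = 8 == val
b = b + (val + m)
idx = m - 40
record(val)
m = m - handle(37)
idx = val != 6

13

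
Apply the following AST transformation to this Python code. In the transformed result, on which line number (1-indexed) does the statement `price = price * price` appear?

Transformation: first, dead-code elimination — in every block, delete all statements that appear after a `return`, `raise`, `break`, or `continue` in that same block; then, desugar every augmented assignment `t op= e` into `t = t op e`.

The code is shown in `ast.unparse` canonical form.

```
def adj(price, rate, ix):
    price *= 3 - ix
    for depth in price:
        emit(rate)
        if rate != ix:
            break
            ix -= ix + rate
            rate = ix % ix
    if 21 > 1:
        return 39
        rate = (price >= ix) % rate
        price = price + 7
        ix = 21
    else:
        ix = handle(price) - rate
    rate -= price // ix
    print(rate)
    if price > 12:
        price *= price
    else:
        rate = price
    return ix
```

14

Transformed code:
def adj(price, rate, ix):
    price = price * (3 - ix)
    for depth in price:
        emit(rate)
        if rate != ix:
            break
    if 21 > 1:
        return 39
    else:
        ix = handle(price) - rate
    rate = rate - price // ix
    print(rate)
    if price > 12:
        price = price * price
    else:
        rate = price
    return ix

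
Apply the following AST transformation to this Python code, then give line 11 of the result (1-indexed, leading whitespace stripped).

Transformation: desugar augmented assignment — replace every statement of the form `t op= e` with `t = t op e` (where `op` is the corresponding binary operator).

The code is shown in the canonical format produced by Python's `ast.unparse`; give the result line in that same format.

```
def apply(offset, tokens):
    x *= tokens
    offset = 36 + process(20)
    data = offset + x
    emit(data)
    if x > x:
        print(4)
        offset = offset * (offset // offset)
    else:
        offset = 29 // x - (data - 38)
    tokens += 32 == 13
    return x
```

Transformed code:
def apply(offset, tokens):
    x = x * tokens
    offset = 36 + process(20)
    data = offset + x
    emit(data)
    if x > x:
        print(4)
        offset = offset * (offset // offset)
    else:
        offset = 29 // x - (data - 38)
    tokens = tokens + (32 == 13)
    return x

tokens = tokens + (32 == 13)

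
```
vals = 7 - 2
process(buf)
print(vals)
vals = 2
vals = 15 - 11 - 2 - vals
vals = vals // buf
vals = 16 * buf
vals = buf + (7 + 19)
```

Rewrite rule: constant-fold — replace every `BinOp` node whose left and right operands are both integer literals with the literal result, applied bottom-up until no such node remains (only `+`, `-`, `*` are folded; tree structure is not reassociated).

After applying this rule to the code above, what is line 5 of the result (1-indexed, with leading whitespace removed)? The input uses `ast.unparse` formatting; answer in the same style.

vals = 2 - vals

Transformed code:
vals = 5
process(buf)
print(vals)
vals = 2
vals = 2 - vals
vals = vals // buf
vals = 16 * buf
vals = buf + 26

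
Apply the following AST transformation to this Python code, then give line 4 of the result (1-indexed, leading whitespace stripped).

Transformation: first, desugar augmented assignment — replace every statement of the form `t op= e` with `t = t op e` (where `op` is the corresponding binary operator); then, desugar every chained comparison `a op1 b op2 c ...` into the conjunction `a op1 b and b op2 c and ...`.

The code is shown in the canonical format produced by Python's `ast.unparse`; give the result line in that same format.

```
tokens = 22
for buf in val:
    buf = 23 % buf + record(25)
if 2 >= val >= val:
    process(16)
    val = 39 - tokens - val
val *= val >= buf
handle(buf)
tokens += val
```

Transformed code:
tokens = 22
for buf in val:
    buf = 23 % buf + record(25)
if 2 >= val and val >= val:
    process(16)
    val = 39 - tokens - val
val = val * (val >= buf)
handle(buf)
tokens = tokens + val

if 2 >= val and val >= val:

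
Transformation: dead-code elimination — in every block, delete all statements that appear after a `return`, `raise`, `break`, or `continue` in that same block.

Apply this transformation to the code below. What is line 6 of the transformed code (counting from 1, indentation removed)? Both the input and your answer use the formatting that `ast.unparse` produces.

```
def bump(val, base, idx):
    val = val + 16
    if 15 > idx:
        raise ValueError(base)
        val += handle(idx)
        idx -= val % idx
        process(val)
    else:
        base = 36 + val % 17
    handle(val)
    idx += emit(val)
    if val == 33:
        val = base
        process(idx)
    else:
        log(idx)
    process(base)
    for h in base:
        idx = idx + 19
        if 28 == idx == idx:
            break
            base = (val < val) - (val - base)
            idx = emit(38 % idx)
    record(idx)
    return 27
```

base = 36 + val % 17

Transformed code:
def bump(val, base, idx):
    val = val + 16
    if 15 > idx:
        raise ValueError(base)
    else:
        base = 36 + val % 17
    handle(val)
    idx += emit(val)
    if val == 33:
        val = base
        process(idx)
    else:
        log(idx)
    process(base)
    for h in base:
        idx = idx + 19
        if 28 == idx == idx:
            break
    record(idx)
    return 27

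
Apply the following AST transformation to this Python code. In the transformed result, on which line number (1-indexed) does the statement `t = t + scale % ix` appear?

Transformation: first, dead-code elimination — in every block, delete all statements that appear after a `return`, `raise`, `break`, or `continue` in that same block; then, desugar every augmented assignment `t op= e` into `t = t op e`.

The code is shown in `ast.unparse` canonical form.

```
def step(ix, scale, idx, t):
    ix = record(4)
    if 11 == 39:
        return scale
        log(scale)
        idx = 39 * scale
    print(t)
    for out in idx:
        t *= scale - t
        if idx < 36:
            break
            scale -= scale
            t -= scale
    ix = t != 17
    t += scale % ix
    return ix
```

11

Transformed code:
def step(ix, scale, idx, t):
    ix = record(4)
    if 11 == 39:
        return scale
    print(t)
    for out in idx:
        t = t * (scale - t)
        if idx < 36:
            break
    ix = t != 17
    t = t + scale % ix
    return ix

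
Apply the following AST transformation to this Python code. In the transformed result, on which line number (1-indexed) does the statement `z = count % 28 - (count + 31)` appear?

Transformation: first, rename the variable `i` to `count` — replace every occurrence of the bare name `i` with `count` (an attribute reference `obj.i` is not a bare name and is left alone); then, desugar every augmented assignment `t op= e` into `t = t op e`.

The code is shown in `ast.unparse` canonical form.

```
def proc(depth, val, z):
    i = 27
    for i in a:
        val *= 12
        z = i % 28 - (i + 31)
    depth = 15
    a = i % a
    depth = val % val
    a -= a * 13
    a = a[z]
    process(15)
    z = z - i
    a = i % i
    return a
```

Transformed code:
def proc(depth, val, z):
    count = 27
    for count in a:
        val = val * 12
        z = count % 28 - (count + 31)
    depth = 15
    a = count % a
    depth = val % val
    a = a - a * 13
    a = a[z]
    process(15)
    z = z - count
    a = count % count
    return a

5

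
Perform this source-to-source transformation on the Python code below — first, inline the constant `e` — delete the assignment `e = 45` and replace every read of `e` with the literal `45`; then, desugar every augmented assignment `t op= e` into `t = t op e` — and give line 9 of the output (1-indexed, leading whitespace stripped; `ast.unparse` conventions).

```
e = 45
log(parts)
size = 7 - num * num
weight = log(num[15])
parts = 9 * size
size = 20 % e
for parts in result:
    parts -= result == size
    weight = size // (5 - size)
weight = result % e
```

weight = result % 45

Transformed code:
log(parts)
size = 7 - num * num
weight = log(num[15])
parts = 9 * size
size = 20 % 45
for parts in result:
    parts = parts - (result == size)
    weight = size // (5 - size)
weight = result % 45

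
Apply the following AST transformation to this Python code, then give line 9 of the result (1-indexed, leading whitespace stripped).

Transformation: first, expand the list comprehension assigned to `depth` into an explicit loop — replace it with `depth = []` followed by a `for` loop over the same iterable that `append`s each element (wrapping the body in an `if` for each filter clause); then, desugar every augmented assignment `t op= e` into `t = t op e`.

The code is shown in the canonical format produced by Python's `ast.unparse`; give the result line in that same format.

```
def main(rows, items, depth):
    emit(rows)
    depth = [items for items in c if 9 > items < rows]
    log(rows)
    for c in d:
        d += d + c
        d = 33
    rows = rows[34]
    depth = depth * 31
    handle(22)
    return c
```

Transformed code:
def main(rows, items, depth):
    emit(rows)
    depth = []
    for items in c:
        if 9 > items < rows:
            depth.append(items)
    log(rows)
    for c in d:
        d = d + (d + c)
        d = 33
    rows = rows[34]
    depth = depth * 31
    handle(22)
    return c

d = d + (d + c)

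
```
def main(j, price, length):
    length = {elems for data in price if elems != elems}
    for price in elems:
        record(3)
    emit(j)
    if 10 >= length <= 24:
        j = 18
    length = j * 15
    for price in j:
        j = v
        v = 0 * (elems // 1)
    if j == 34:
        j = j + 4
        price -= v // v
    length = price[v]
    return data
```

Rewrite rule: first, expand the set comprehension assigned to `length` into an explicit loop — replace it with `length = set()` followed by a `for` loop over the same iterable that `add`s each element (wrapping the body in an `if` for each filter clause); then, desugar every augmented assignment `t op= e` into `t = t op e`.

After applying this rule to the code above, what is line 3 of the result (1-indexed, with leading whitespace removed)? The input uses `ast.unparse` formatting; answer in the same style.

Transformed code:
def main(j, price, length):
    length = set()
    for data in price:
        if elems != elems:
            length.add(elems)
    for price in elems:
        record(3)
    emit(j)
    if 10 >= length <= 24:
        j = 18
    length = j * 15
    for price in j:
        j = v
        v = 0 * (elems // 1)
    if j == 34:
        j = j + 4
        price = price - v // v
    length = price[v]
    return data

for data in price:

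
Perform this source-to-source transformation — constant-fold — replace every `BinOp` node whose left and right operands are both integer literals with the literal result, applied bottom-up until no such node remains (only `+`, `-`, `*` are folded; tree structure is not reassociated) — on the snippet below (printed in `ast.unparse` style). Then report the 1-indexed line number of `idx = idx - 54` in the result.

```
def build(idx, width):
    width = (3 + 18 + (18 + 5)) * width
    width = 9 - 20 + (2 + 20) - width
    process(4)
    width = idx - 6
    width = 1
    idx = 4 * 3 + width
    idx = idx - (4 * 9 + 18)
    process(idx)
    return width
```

8

Transformed code:
def build(idx, width):
    width = 44 * width
    width = 11 - width
    process(4)
    width = idx - 6
    width = 1
    idx = 12 + width
    idx = idx - 54
    process(idx)
    return width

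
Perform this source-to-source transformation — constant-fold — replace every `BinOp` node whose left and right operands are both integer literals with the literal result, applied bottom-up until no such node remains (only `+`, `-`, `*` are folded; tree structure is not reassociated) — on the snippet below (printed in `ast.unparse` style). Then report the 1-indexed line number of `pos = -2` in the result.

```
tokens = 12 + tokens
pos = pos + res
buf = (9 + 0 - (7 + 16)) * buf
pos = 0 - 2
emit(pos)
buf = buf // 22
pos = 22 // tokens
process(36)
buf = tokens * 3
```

Transformed code:
tokens = 12 + tokens
pos = pos + res
buf = -14 * buf
pos = -2
emit(pos)
buf = buf // 22
pos = 22 // tokens
process(36)
buf = tokens * 3

4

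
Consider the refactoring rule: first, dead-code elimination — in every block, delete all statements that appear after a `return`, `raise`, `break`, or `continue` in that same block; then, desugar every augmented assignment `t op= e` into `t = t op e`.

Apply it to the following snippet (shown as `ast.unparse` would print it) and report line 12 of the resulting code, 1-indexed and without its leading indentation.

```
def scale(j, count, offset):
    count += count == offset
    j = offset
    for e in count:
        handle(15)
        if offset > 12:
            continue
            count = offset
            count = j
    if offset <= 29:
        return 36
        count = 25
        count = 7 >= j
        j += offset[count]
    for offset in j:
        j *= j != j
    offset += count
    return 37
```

offset = offset + count

Transformed code:
def scale(j, count, offset):
    count = count + (count == offset)
    j = offset
    for e in count:
        handle(15)
        if offset > 12:
            continue
    if offset <= 29:
        return 36
    for offset in j:
        j = j * (j != j)
    offset = offset + count
    return 37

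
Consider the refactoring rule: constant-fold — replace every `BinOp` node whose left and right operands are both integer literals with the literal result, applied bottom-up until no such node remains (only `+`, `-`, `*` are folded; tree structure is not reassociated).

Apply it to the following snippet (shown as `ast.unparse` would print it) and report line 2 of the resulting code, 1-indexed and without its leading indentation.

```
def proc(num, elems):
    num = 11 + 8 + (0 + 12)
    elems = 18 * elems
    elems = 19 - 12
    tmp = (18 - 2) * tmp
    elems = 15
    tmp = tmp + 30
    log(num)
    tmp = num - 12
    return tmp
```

Transformed code:
def proc(num, elems):
    num = 31
    elems = 18 * elems
    elems = 7
    tmp = 16 * tmp
    elems = 15
    tmp = tmp + 30
    log(num)
    tmp = num - 12
    return tmp

num = 31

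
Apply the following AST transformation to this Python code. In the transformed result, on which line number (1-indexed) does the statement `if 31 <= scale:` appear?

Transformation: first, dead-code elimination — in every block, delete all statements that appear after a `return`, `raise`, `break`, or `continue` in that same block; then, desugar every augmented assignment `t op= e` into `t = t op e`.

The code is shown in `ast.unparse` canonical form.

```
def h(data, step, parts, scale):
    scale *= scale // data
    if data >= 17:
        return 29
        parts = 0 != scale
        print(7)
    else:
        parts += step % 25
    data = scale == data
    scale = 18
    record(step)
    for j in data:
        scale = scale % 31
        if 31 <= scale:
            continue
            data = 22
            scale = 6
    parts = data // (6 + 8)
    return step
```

Transformed code:
def h(data, step, parts, scale):
    scale = scale * (scale // data)
    if data >= 17:
        return 29
    else:
        parts = parts + step % 25
    data = scale == data
    scale = 18
    record(step)
    for j in data:
        scale = scale % 31
        if 31 <= scale:
            continue
    parts = data // (6 + 8)
    return step

12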